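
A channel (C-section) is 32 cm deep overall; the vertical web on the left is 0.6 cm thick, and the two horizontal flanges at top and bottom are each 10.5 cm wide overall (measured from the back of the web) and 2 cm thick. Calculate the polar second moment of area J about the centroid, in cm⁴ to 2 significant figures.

J ≈ 1.1 × 10⁴ cm⁴

Decompose the section into non-overlapping parts with the origin at the bottom-left of its bounding rectangle.
Web: 0.6 × 32, A = 19.2 cm², y = 16 cm, Ī = 1 638 cm⁴.
Top flange (beyond web): 9.9 × 2, A = 19.8 cm², y = 31 cm, Ī = 6.6 cm⁴.
Bottom flange (beyond web): 9.9 × 2, A = 19.8 cm², y = 1 cm, Ī = 6.6 cm⁴.
By symmetry the centroid is at mid-height, ȳ = 16 cm.
Transfer each piece to the centroidal x-axis using Ī + A·d² with d = y − 16:
  web: d = 0 cm → contributes +1 638 cm⁴
  top flange (beyond web): d = 15 cm → contributes +4 462 cm⁴
  bottom flange (beyond web): d = -15 cm → contributes +4 462 cm⁴
Total I = 10 562 cm⁴.
For the y-axis: x̄ = 3.836 cm.
Repeating about the centroidal y-axis gives I_y = 680.4 cm⁴.
Polar second moment: J = I_x + I_y = 11 242 cm⁴.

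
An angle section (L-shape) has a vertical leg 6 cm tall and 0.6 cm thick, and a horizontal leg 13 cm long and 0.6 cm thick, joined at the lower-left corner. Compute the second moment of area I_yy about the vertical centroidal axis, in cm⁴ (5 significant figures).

I_yy ≈ 197.94 cm⁴

Decompose the section into non-overlapping parts with the origin at the bottom-left of its bounding rectangle.
Vertical leg: 0.6 × 6, A = 3.6 cm², x = 0.3 cm, Ī = 0.108 cm⁴.
Horizontal leg (remainder): 12.4 × 0.6, A = 7.44 cm², x = 6.8 cm, Ī = 95.3312 cm⁴.
Centroid: x̄ = ΣA·x / ΣA = 4.680435 cm.
Transfer each piece to the vertical centroidal axis using Ī + A·d² with d = x − 4.680435:
  vertical leg: d = -4.380435 cm → contributes +69.18555 cm⁴
  horizontal leg (remainder): d = 2.119565 cm → contributes +128.7558 cm⁴
Total I = 197.9414 cm⁴.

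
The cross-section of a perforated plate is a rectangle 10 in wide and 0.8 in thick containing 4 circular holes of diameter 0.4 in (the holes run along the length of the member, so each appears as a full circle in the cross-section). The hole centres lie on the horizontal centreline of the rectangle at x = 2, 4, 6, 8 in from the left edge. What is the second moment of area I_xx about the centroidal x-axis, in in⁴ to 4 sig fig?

Decompose the section into non-overlapping parts with the origin at the bottom-left of its bounding rectangle.
Plate: 10 × 0.8, A = 8 in², y = 0.4 in, Ī = 0.426667 in⁴.
Hole 1 (subtracted): ⌀0.4, A = 0.125664 in², y = 0.4 in, Ī = 0.00125664 in⁴.
Hole 2 (subtracted): ⌀0.4, A = 0.125664 in², y = 0.4 in, Ī = 0.00125664 in⁴.
Hole 3 (subtracted): ⌀0.4, A = 0.125664 in², y = 0.4 in, Ī = 0.00125664 in⁴.
Hole 4 (subtracted): ⌀0.4, A = 0.125664 in², y = 0.4 in, Ī = 0.00125664 in⁴.
By symmetry the centroid is at mid-height, ȳ = 0.4 in.
All pieces are centred on the centroidal x-axis, so I = ΣĪ (holes subtracted) = 0.42164 in⁴.

I_xx ≈ 0.4216 in⁴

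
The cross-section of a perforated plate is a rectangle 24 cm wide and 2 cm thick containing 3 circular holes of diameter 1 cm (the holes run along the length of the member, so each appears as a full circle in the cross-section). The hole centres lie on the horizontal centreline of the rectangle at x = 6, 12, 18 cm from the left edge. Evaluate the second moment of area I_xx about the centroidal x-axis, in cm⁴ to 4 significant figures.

Split into non-overlapping primitives; take the origin at the lower-left of the bounding box.
Plate: 24 × 2, A = 48 cm², y = 1 cm, Ī = 16 cm⁴.
Hole 1 (subtracted): ⌀1, A = 0.785398 cm², y = 1 cm, Ī = 0.0490874 cm⁴.
Hole 2 (subtracted): ⌀1, A = 0.785398 cm², y = 1 cm, Ī = 0.0490874 cm⁴.
Hole 3 (subtracted): ⌀1, A = 0.785398 cm², y = 1 cm, Ī = 0.0490874 cm⁴.
By symmetry the centroid is at mid-height, ȳ = 1 cm.
All pieces are centred on the centroidal x-axis, so I = ΣĪ (holes subtracted) = 15.8527 cm⁴.

I_xx ≈ 15.85 cm⁴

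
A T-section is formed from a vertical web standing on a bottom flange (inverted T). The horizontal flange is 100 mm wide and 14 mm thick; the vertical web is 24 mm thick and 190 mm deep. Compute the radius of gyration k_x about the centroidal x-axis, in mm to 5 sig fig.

k_x ≈ 64.617 mm

Break the section into simple shapes (no overlaps), measuring from the bottom-left corner of the bounding box.
Flange: 100 × 14, A = 1 400 mm², y = 7 mm, Ī = 22866.67 mm⁴.
Web: 24 × 190, A = 4 560 mm², y = 109 mm, Ī = 13 718 000 mm⁴.
Centroid: ȳ = ΣA·y / ΣA = 85.04027 mm.
Transfer each piece to the centroidal x-axis using Ī + A·d² with d = y − 85.04027:
  flange: d = -78.04027 mm → contributes +8 549 264 mm⁴
  web: d = 23.95973 mm → contributes +16 335 753 mm⁴
Total I = 24 885 017 mm⁴.
Radius of gyration: k = √(I/A) = √(24 885 017 / 5 960) = 64.61686 mm.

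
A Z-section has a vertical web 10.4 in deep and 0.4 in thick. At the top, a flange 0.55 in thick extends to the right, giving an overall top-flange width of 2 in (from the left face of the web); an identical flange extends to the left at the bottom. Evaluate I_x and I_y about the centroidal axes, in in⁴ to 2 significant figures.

I_x ≈ 80 in⁴, I_y ≈ 2.2 in⁴

Decompose the section into non-overlapping parts with the origin at the bottom-left of its bounding rectangle.
Web: 0.4 × 10.4, A = 4.16 in², y = 5.2 in, Ī = 37.5 in⁴.
Top flange (beyond web): 1.6 × 0.55, A = 0.88 in², y = 10.13 in, Ī = 0.02218 in⁴.
Bottom flange (beyond web): 1.6 × 0.55, A = 0.88 in², y = 0.275 in, Ī = 0.02218 in⁴.
Centroid: ȳ = ΣA·y / ΣA = 5.2 in.
Transfer each piece to the centroidal x-axis using Ī + A·d² with d = y − 5.2:
  web: d = 0 in → contributes +37.5 in⁴
  top flange (beyond web): d = 4.925 in → contributes +21.37 in⁴
  bottom flange (beyond web): d = -4.925 in → contributes +21.37 in⁴
Total I = 80.23 in⁴.
For the y-axis: x̄ = 1.8 in.
Repeating about the centroidal y-axis gives I_y = 2.191 in⁴.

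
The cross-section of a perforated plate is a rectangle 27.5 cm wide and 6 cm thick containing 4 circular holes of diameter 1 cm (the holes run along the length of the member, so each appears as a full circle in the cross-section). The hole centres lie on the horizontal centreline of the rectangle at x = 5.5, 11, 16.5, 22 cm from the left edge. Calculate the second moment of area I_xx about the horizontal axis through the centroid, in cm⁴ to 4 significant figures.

Split into non-overlapping primitives; take the origin at the lower-left of the bounding box.
Plate: 27.5 × 6, A = 165 cm², y = 3 cm, Ī = 495 cm⁴.
Hole 1 (subtracted): ⌀1, A = 0.785398 cm², y = 3 cm, Ī = 0.0490874 cm⁴.
Hole 2 (subtracted): ⌀1, A = 0.785398 cm², y = 3 cm, Ī = 0.0490874 cm⁴.
Hole 3 (subtracted): ⌀1, A = 0.785398 cm², y = 3 cm, Ī = 0.0490874 cm⁴.
Hole 4 (subtracted): ⌀1, A = 0.785398 cm², y = 3 cm, Ī = 0.0490874 cm⁴.
By symmetry the centroid is at mid-height, ȳ = 3 cm.
All pieces are centred on the horizontal axis through the centroid, so I = ΣĪ (holes subtracted) = 494.804 cm⁴.

I_xx ≈ 494.8 cm⁴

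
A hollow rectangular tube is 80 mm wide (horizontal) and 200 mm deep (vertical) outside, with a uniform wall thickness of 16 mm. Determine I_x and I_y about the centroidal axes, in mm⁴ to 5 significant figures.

Break the section into simple shapes (no overlaps), measuring from the bottom-left corner of the bounding box.
Outer rectangle: 80 × 200, A = 16 000 mm², y = 100 mm, Ī = 53 333 333 mm⁴.
Inner void (subtracted): 48 × 168, A = 8 064 mm², y = 100 mm, Ī = 18 966 528 mm⁴.
By symmetry the centroid is at mid-height, ȳ = 100 mm.
All pieces are centred on the centroidal x-axis, so I = ΣĪ (holes subtracted) = 34 366 805 mm⁴.
Repeating about the centroidal y-axis gives I_y = 6 985 045 mm⁴.

I_x ≈ 3.4367 × 10⁷ mm⁴, I_y ≈ 6.9850 × 10⁶ mm⁴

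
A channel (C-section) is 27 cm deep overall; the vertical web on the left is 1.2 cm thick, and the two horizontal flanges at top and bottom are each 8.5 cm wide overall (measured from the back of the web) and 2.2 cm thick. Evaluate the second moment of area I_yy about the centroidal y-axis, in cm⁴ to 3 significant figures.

I_yy ≈ 438 cm⁴

Decompose the section into non-overlapping parts with the origin at the bottom-left of its bounding rectangle.
Web: 1.2 × 27, A = 32.4 cm², x = 0.6 cm, Ī = 3.888 cm⁴.
Top flange (beyond web): 7.3 × 2.2, A = 16.06 cm², x = 4.85 cm, Ī = 71.32 cm⁴.
Bottom flange (beyond web): 7.3 × 2.2, A = 16.06 cm², x = 4.85 cm, Ī = 71.32 cm⁴.
Centroid: x̄ = ΣA·x / ΣA = 2.7158 cm.
Transfer each piece to the centroidal y-axis using Ī + A·d² with d = x − 2.7158:
  web: d = -2.1158 cm → contributes +148.93 cm⁴
  top flange (beyond web): d = 2.1342 cm → contributes +144.47 cm⁴
  bottom flange (beyond web): d = 2.1342 cm → contributes +144.47 cm⁴
Total I = 437.87 cm⁴.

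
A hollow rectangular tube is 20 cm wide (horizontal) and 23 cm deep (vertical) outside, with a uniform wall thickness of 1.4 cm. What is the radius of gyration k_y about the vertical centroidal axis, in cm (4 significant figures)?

Decompose the section into non-overlapping parts with the origin at the bottom-left of its bounding rectangle.
Outer rectangle: 20 × 23, A = 460 cm², x = 10 cm, Ī = 15333.3 cm⁴.
Inner void (subtracted): 17.2 × 20.2, A = 347.44 cm², x = 10 cm, Ī = 8565.55 cm⁴.
By symmetry the centroid is at mid-width, x̄ = 10 cm.
All pieces are centred on the vertical centroidal axis, so I = ΣĪ (holes subtracted) = 6767.78 cm⁴.
Radius of gyration: k = √(I/A) = √(6767.78 / 112.56) = 7.75409 cm.

k_y ≈ 7.754 cm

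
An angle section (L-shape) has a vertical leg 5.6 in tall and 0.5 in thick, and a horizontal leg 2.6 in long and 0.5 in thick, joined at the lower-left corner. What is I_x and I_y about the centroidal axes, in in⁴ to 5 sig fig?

Split into non-overlapping primitives; take the origin at the lower-left of the bounding box.
Vertical leg: 0.5 × 5.6, A = 2.8 in², y = 2.8 in, Ī = 7.317333 in⁴.
Horizontal leg (remainder): 2.1 × 0.5, A = 1.05 in², y = 0.25 in, Ī = 0.021875 in⁴.
Centroid: ȳ = ΣA·y / ΣA = 2.104545 in.
Transfer each piece to the centroidal x-axis using Ī + A·d² with d = y − 2.104545:
  vertical leg: d = 0.6954545 in → contributes +8.671573 in⁴
  horizontal leg (remainder): d = -1.854545 in → contributes +3.633181 in⁴
Total I = 12.30475 in⁴.
For the y-axis: x̄ = 0.6045455 in.
Repeating about the centroidal y-axis gives I_y = 1.734754 in⁴.

I_x ≈ 12.305 in⁴, I_y ≈ 1.7348 in⁴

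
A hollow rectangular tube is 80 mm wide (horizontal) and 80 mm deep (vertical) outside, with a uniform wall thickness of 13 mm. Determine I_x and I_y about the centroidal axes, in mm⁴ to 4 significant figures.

I_x ≈ 2.705 × 10⁶ mm⁴, I_y ≈ 2.705 × 10⁶ mm⁴

Treat the section as a set of non-overlapping primitives; coordinates are from the bounding-box lower-left.
Outer rectangle: 80 × 80, A = 6 400 mm², y = 40 mm, Ī = 3 413 333 mm⁴.
Inner void (subtracted): 54 × 54, A = 2 916 mm², y = 40 mm, Ī = 708 588 mm⁴.
By symmetry the centroid is at mid-height, ȳ = 40 mm.
All pieces are centred on the centroidal x-axis, so I = ΣĪ (holes subtracted) = 2 704 745 mm⁴.
Repeating about the centroidal y-axis gives I_y = 2 704 745 mm⁴.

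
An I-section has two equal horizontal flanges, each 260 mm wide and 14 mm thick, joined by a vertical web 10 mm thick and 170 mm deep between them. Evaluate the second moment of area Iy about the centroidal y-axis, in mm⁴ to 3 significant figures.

Iy ≈ 4.10 × 10⁷ mm⁴

Break the section into simple shapes (no overlaps), measuring from the bottom-left corner of the bounding box.
Bottom flange: 260 × 14, A = 3 640 mm², x = 130 mm, Ī = 20 505 333 mm⁴.
Web: 10 × 170, A = 1 700 mm², x = 130 mm, Ī = 14 167 mm⁴.
Top flange: 260 × 14, A = 3 640 mm², x = 130 mm, Ī = 20 505 333 mm⁴.
By symmetry the centroid is at mid-width, x̄ = 130 mm.
All pieces are centred on the centroidal y-axis, so I = ΣĪ = 41 024 833 mm⁴.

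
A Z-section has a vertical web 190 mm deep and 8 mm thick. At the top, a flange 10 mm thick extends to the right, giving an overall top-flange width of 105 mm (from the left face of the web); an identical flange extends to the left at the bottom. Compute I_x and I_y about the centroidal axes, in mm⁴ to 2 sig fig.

I_x ≈ 2.0 × 10⁷ mm⁴, I_y ≈ 6.9 × 10⁶ mm⁴

Split into non-overlapping primitives; take the origin at the lower-left of the bounding box.
Web: 8 × 190, A = 1 520 mm², y = 95 mm, Ī = 4 572 667 mm⁴.
Top flange (beyond web): 97 × 10, A = 970 mm², y = 185 mm, Ī = 8 083 mm⁴.
Bottom flange (beyond web): 97 × 10, A = 970 mm², y = 5 mm, Ī = 8 083 mm⁴.
Centroid: ȳ = ΣA·y / ΣA = 95 mm.
Transfer each piece to the centroidal x-axis using Ī + A·d² with d = y − 95:
  web: d = 0 mm → contributes +4 572 667 mm⁴
  top flange (beyond web): d = 90 mm → contributes +7 865 083 mm⁴
  bottom flange (beyond web): d = -90 mm → contributes +7 865 083 mm⁴
Total I = 20 302 833 mm⁴.
For the y-axis: x̄ = 101 mm.
Repeating about the centroidal y-axis gives I_y = 6 876 353 mm⁴.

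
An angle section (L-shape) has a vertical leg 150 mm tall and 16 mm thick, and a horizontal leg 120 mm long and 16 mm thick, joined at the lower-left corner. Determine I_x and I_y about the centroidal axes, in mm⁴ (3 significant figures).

I_x ≈ 8.95 × 10⁶ mm⁴, I_y ≈ 5.09 × 10⁶ mm⁴

Treat the section as a set of non-overlapping primitives; coordinates are from the bounding-box lower-left.
Vertical leg: 16 × 150, A = 2 400 mm², y = 75 mm, Ī = 4 500 000 mm⁴.
Horizontal leg (remainder): 104 × 16, A = 1 664 mm², y = 8 mm, Ī = 35 499 mm⁴.
Centroid: ȳ = ΣA·y / ΣA = 47.567 mm.
Transfer each piece to the centroidal x-axis using Ī + A·d² with d = y − 47.567:
  vertical leg: d = 27.433 mm → contributes +6 306 176 mm⁴
  horizontal leg (remainder): d = -39.567 mm → contributes +2 640 560 mm⁴
Total I = 8 946 736 mm⁴.
For the y-axis: x̄ = 32.567 mm.
Repeating about the centroidal y-axis gives I_y = 5 088 656 mm⁴.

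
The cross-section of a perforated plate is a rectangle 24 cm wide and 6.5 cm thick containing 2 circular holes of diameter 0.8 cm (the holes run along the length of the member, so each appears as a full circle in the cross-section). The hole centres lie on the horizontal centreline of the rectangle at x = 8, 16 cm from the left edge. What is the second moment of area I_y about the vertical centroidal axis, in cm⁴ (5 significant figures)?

I_y ≈ 7471.9 cm⁴

Break the section into simple shapes (no overlaps), measuring from the bottom-left corner of the bounding box.
Plate: 24 × 6.5, A = 156 cm², x = 12 cm, Ī = 7 488 cm⁴.
Hole 1 (subtracted): ⌀0.8, A = 0.5026548 cm², x = 8 cm, Ī = 0.02010619 cm⁴.
Hole 2 (subtracted): ⌀0.8, A = 0.5026548 cm², x = 16 cm, Ī = 0.02010619 cm⁴.
By symmetry the centroid is at mid-width, x̄ = 12 cm.
Transfer each piece to the vertical centroidal axis using Ī + A·d² with d = x − 12:
  plate: d = 0 cm → contributes +7 488 cm⁴
  hole 1: d = -4 cm → contributes −8.062583 cm⁴
  hole 2: d = 4 cm → contributes −8.062583 cm⁴
Total I = 7471.875 cm⁴.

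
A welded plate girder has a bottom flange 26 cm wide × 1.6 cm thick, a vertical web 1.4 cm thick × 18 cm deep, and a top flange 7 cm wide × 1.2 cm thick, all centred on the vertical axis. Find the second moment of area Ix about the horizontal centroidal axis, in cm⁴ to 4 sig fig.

Treat the section as a set of non-overlapping primitives; coordinates are from the bounding-box lower-left.
Bottom plate: 26 × 1.6, A = 41.6 cm², y = 0.8 cm, Ī = 8.87467 cm⁴.
Web plate: 1.4 × 18, A = 25.2 cm², y = 10.6 cm, Ī = 680.4 cm⁴.
Top plate: 7 × 1.2, A = 8.4 cm², y = 20.2 cm, Ī = 1.008 cm⁴.
Centroid: ȳ = ΣA·y / ΣA = 6.25106 cm.
Transfer each piece to the horizontal centroidal axis using Ī + A·d² with d = y − 6.25106:
  bottom plate: d = -5.45106 cm → contributes +1244.98 cm⁴
  web plate: d = 4.34894 cm → contributes +1157.01 cm⁴
  top plate: d = 13.9489 cm → contributes +1635.42 cm⁴
Total I = 4037.41 cm⁴.

Ix ≈ 4037 cm⁴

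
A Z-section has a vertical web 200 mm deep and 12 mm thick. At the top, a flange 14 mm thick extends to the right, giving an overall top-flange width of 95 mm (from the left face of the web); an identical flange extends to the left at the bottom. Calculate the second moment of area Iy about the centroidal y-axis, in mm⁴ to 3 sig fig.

Break the section into simple shapes (no overlaps), measuring from the bottom-left corner of the bounding box.
Web: 12 × 200, A = 2 400 mm², x = 89 mm, Ī = 28 800 mm⁴.
Top flange (beyond web): 83 × 14, A = 1 162 mm², x = 136.5 mm, Ī = 667 085 mm⁴.
Bottom flange (beyond web): 83 × 14, A = 1 162 mm², x = 41.5 mm, Ī = 667 085 mm⁴.
Centroid: x̄ = ΣA·x / ΣA = 89 mm.
Transfer each piece to the centroidal y-axis using Ī + A·d² with d = x − 89:
  web: d = 0 mm → contributes +28 800 mm⁴
  top flange (beyond web): d = 47.5 mm → contributes +3 288 847 mm⁴
  bottom flange (beyond web): d = -47.5 mm → contributes +3 288 847 mm⁴
Total I = 6 606 495 mm⁴.

Iy ≈ 6.61 × 10⁶ mm⁴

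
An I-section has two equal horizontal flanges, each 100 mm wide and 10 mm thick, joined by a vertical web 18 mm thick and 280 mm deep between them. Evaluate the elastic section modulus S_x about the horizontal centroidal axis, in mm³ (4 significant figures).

Treat the section as a set of non-overlapping primitives; coordinates are from the bounding-box lower-left.
Bottom flange: 100 × 10, A = 1 000 mm², y = 5 mm, Ī = 8333.33 mm⁴.
Web: 18 × 280, A = 5 040 mm², y = 150 mm, Ī = 32 928 000 mm⁴.
Top flange: 100 × 10, A = 1 000 mm², y = 295 mm, Ī = 8333.33 mm⁴.
By symmetry the centroid is at mid-height, ȳ = 150 mm.
Transfer each piece to the horizontal centroidal axis using Ī + A·d² with d = y − 150:
  bottom flange: d = -145 mm → contributes +21 033 333 mm⁴
  web: d = 0 mm → contributes +32 928 000 mm⁴
  top flange: d = 145 mm → contributes +21 033 333 mm⁴
Total I = 74 994 667 mm⁴.
Extreme fibre distance c = 150 mm; S = I/c = 499 964 mm³.

S_x ≈ 5.000 × 10⁵ mm³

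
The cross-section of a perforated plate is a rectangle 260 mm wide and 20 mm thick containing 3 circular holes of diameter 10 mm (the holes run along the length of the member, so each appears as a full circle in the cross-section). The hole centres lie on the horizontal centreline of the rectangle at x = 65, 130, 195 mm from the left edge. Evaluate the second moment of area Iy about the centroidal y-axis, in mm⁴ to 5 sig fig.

Decompose the section into non-overlapping parts with the origin at the bottom-left of its bounding rectangle.
Plate: 260 × 20, A = 5 200 mm², x = 130 mm, Ī = 29 293 333 mm⁴.
Hole 1 (subtracted): ⌀10, A = 78.53982 mm², x = 65 mm, Ī = 490.8739 mm⁴.
Hole 2 (subtracted): ⌀10, A = 78.53982 mm², x = 130 mm, Ī = 490.8739 mm⁴.
Hole 3 (subtracted): ⌀10, A = 78.53982 mm², x = 195 mm, Ī = 490.8739 mm⁴.
By symmetry the centroid is at mid-width, x̄ = 130 mm.
Transfer each piece to the centroidal y-axis using Ī + A·d² with d = x − 130:
  plate: d = 0 mm → contributes +29 293 333 mm⁴
  hole 1: d = -65 mm → contributes −332321.6 mm⁴
  hole 2: d = 0 mm → contributes −490.8739 mm⁴
  hole 3: d = 65 mm → contributes −332321.6 mm⁴
Total I = 28 628 199 mm⁴.

Iy ≈ 2.8628 × 10⁷ mm⁴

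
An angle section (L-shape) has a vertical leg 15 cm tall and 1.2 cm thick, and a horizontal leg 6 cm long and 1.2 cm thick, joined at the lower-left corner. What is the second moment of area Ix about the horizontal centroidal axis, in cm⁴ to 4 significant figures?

Ix ≈ 545.9 cm⁴

Treat the section as a set of non-overlapping primitives; coordinates are from the bounding-box lower-left.
Vertical leg: 1.2 × 15, A = 18 cm², y = 7.5 cm, Ī = 337.5 cm⁴.
Horizontal leg (remainder): 4.8 × 1.2, A = 5.76 cm², y = 0.6 cm, Ī = 0.6912 cm⁴.
Centroid: ȳ = ΣA·y / ΣA = 5.82727 cm.
Transfer each piece to the horizontal centroidal axis using Ī + A·d² with d = y − 5.82727:
  vertical leg: d = 1.67273 cm → contributes +387.864 cm⁴
  horizontal leg (remainder): d = -5.22727 cm → contributes +158.08 cm⁴
Total I = 545.944 cm⁴.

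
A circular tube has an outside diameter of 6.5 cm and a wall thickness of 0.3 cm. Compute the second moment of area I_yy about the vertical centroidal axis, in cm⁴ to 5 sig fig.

Decompose the section into non-overlapping parts with the origin at the bottom-left of its bounding rectangle.
Outer circle: ⌀6.5, A = 33.18307 cm², x = 3.25 cm, Ī = 87.62405 cm⁴.
Bore (subtracted): ⌀5.9, A = 27.33971 cm², x = 3.25 cm, Ī = 59.48096 cm⁴.
By symmetry the centroid is at mid-width, x̄ = 3.25 cm.
All pieces are centred on the vertical centroidal axis, so I = ΣĪ (holes subtracted) = 28.14309 cm⁴.

I_yy ≈ 28.143 cm⁴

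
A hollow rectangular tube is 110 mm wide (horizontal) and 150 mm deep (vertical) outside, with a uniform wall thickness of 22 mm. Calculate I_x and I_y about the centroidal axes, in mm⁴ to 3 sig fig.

I_x ≈ 2.44 × 10⁷ mm⁴, I_y ≈ 1.41 × 10⁷ mm⁴

Split into non-overlapping primitives; take the origin at the lower-left of the bounding box.
Outer rectangle: 110 × 150, A = 16 500 mm², y = 75 mm, Ī = 30 937 500 mm⁴.
Inner void (subtracted): 66 × 106, A = 6 996 mm², y = 75 mm, Ī = 6 550 588 mm⁴.
By symmetry the centroid is at mid-height, ȳ = 75 mm.
All pieces are centred on the centroidal x-axis, so I = ΣĪ (holes subtracted) = 24 386 912 mm⁴.
Repeating about the centroidal y-axis gives I_y = 14 097 952 mm⁴.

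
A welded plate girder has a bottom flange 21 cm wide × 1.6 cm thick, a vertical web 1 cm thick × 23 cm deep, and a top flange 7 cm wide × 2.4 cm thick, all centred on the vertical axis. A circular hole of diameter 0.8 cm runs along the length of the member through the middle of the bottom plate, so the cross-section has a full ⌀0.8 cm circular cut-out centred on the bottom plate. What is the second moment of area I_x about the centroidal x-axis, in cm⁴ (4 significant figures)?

I_x ≈ 8231 cm⁴

Break the section into simple shapes (no overlaps), measuring from the bottom-left corner of the bounding box.
Bottom plate: 21 × 1.6, A = 33.6 cm², y = 0.8 cm, Ī = 7.168 cm⁴.
Web plate: 1 × 23, A = 23 cm², y = 13.1 cm, Ī = 1013.92 cm⁴.
Top plate: 7 × 2.4, A = 16.8 cm², y = 25.8 cm, Ī = 8.064 cm⁴.
Hole (subtracted): ⌀0.8, A = 0.502655 cm², y = 0.8 cm, Ī = 0.0201062 cm⁴.
Centroid: ȳ = ΣA·y / ΣA = 10.4423 cm.
Transfer each piece to the centroidal x-axis using Ī + A·d² with d = y − 10.4423:
  bottom plate: d = -9.64233 cm → contributes +3131.11 cm⁴
  web plate: d = 2.65767 cm → contributes +1176.37 cm⁴
  top plate: d = 15.3577 cm → contributes +3970.48 cm⁴
  hole: d = -9.64233 cm → contributes −46.7542 cm⁴
Total I = 8231.21 cm⁴.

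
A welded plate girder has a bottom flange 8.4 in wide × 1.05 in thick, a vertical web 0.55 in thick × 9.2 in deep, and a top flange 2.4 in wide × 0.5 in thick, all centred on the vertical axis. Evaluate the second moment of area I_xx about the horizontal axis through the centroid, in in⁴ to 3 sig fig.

I_xx ≈ 194 in⁴

Split into non-overlapping primitives; take the origin at the lower-left of the bounding box.
Bottom plate: 8.4 × 1.05, A = 8.82 in², y = 0.525 in, Ī = 0.81034 in⁴.
Web plate: 0.55 × 9.2, A = 5.06 in², y = 5.65 in, Ī = 35.69 in⁴.
Top plate: 2.4 × 0.5, A = 1.2 in², y = 10.5 in, Ī = 0.025 in⁴.
Centroid: ȳ = ΣA·y / ΣA = 3.0384 in.
Transfer each piece to the horizontal axis through the centroid using Ī + A·d² with d = y − 3.0384:
  bottom plate: d = -2.5134 in → contributes +56.529 in⁴
  web plate: d = 2.6116 in → contributes +70.201 in⁴
  top plate: d = 7.4616 in → contributes +66.835 in⁴
Total I = 193.56 in⁴.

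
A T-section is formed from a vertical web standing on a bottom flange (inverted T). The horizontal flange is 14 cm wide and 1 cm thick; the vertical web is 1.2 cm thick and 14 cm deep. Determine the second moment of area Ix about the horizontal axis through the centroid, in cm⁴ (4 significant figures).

Break the section into simple shapes (no overlaps), measuring from the bottom-left corner of the bounding box.
Flange: 14 × 1, A = 14 cm², y = 0.5 cm, Ī = 1.16667 cm⁴.
Web: 1.2 × 14, A = 16.8 cm², y = 8 cm, Ī = 274.4 cm⁴.
Centroid: ȳ = ΣA·y / ΣA = 4.59091 cm.
Transfer each piece to the horizontal axis through the centroid using Ī + A·d² with d = y − 4.59091:
  flange: d = -4.09091 cm → contributes +235.464 cm⁴
  web: d = 3.40909 cm → contributes +469.648 cm⁴
Total I = 705.112 cm⁴.

Ix ≈ 705.1 cm⁴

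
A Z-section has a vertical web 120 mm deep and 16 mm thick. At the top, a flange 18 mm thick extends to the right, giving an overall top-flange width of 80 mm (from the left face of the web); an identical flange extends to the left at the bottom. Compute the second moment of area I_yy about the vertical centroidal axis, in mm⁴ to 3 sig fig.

Split into non-overlapping primitives; take the origin at the lower-left of the bounding box.
Web: 16 × 120, A = 1 920 mm², x = 72 mm, Ī = 40 960 mm⁴.
Top flange (beyond web): 64 × 18, A = 1 152 mm², x = 112 mm, Ī = 393 216 mm⁴.
Bottom flange (beyond web): 64 × 18, A = 1 152 mm², x = 32 mm, Ī = 393 216 mm⁴.
Centroid: x̄ = ΣA·x / ΣA = 72 mm.
Transfer each piece to the vertical centroidal axis using Ī + A·d² with d = x − 72:
  web: d = 0 mm → contributes +40 960 mm⁴
  top flange (beyond web): d = 40 mm → contributes +2 236 416 mm⁴
  bottom flange (beyond web): d = -40 mm → contributes +2 236 416 mm⁴
Total I = 4 513 792 mm⁴.

I_yy ≈ 4.51 × 10⁶ mm⁴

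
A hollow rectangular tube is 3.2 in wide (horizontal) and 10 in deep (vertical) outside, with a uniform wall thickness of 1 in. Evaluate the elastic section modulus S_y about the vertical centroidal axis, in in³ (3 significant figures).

S_y ≈ 16.3 in³

Treat the section as a set of non-overlapping primitives; coordinates are from the bounding-box lower-left.
Outer rectangle: 3.2 × 10, A = 32 in², x = 1.6 in, Ī = 27.307 in⁴.
Inner void (subtracted): 1.2 × 8, A = 9.6 in², x = 1.6 in, Ī = 1.152 in⁴.
By symmetry the centroid is at mid-width, x̄ = 1.6 in.
All pieces are centred on the vertical centroidal axis, so I = ΣĪ (holes subtracted) = 26.155 in⁴.
Extreme fibre distance c = 1.6 in; S = I/c = 16.347 in³.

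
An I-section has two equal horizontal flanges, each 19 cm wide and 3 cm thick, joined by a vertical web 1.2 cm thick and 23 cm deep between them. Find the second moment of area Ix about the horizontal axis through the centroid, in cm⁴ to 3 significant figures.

Ix ≈ 2.06 × 10⁴ cm⁴

Decompose the section into non-overlapping parts with the origin at the bottom-left of its bounding rectangle.
Bottom flange: 19 × 3, A = 57 cm², y = 1.5 cm, Ī = 42.75 cm⁴.
Web: 1.2 × 23, A = 27.6 cm², y = 14.5 cm, Ī = 1216.7 cm⁴.
Top flange: 19 × 3, A = 57 cm², y = 27.5 cm, Ī = 42.75 cm⁴.
By symmetry the centroid is at mid-height, ȳ = 14.5 cm.
Transfer each piece to the horizontal axis through the centroid using Ī + A·d² with d = y − 14.5:
  bottom flange: d = -13 cm → contributes +9675.8 cm⁴
  web: d = 0 cm → contributes +1216.7 cm⁴
  top flange: d = 13 cm → contributes +9675.8 cm⁴
Total I = 20 568 cm⁴.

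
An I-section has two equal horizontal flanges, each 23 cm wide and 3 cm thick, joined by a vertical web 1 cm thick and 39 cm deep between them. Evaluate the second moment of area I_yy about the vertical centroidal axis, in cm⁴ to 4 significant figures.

Split into non-overlapping primitives; take the origin at the lower-left of the bounding box.
Bottom flange: 23 × 3, A = 69 cm², x = 11.5 cm, Ī = 3041.75 cm⁴.
Web: 1 × 39, A = 39 cm², x = 11.5 cm, Ī = 3.25 cm⁴.
Top flange: 23 × 3, A = 69 cm², x = 11.5 cm, Ī = 3041.75 cm⁴.
By symmetry the centroid is at mid-width, x̄ = 11.5 cm.
All pieces are centred on the vertical centroidal axis, so I = ΣĪ = 6086.75 cm⁴.

I_yy ≈ 6087 cm⁴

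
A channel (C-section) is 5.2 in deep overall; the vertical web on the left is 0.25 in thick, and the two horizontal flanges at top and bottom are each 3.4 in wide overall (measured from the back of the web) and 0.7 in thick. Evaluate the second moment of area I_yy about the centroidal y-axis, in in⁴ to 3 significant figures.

Decompose the section into non-overlapping parts with the origin at the bottom-left of its bounding rectangle.
Web: 0.25 × 5.2, A = 1.3 in², x = 0.125 in, Ī = 0.0067708 in⁴.
Top flange (beyond web): 3.15 × 0.7, A = 2.205 in², x = 1.825 in, Ī = 1.8233 in⁴.
Bottom flange (beyond web): 3.15 × 0.7, A = 2.205 in², x = 1.825 in, Ī = 1.8233 in⁴.
Centroid: x̄ = ΣA·x / ΣA = 1.438 in.
Transfer each piece to the centroidal y-axis using Ī + A·d² with d = x − 1.438:
  web: d = -1.313 in → contributes +2.2478 in⁴
  top flange (beyond web): d = 0.38704 in → contributes +2.1536 in⁴
  bottom flange (beyond web): d = 0.38704 in → contributes +2.1536 in⁴
Total I = 6.5549 in⁴.

I_yy ≈ 6.55 in⁴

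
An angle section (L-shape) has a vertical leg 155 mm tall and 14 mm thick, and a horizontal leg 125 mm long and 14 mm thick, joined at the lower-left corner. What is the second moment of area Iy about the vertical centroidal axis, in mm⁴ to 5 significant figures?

Decompose the section into non-overlapping parts with the origin at the bottom-left of its bounding rectangle.
Vertical leg: 14 × 155, A = 2 170 mm², x = 7 mm, Ī = 35443.33 mm⁴.
Horizontal leg (remainder): 111 × 14, A = 1 554 mm², x = 69.5 mm, Ī = 1 595 570 mm⁴.
Centroid: x̄ = ΣA·x / ΣA = 33.08083 mm.
Transfer each piece to the vertical centroidal axis using Ī + A·d² with d = x − 33.08083:
  vertical leg: d = -26.08083 mm → contributes +1 511 498 mm⁴
  horizontal leg (remainder): d = 36.41917 mm → contributes +3 656 727 mm⁴
Total I = 5 168 225 mm⁴.

Iy ≈ 5.1682 × 10⁶ mm⁴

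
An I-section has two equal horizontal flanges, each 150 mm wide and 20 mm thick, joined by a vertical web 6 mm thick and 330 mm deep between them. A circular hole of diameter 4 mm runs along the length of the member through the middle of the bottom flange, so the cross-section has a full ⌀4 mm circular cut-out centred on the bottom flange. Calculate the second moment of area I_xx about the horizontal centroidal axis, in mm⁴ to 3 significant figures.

I_xx ≈ 2.02 × 10⁸ mm⁴

Decompose the section into non-overlapping parts with the origin at the bottom-left of its bounding rectangle.
Bottom flange: 150 × 20, A = 3 000 mm², y = 10 mm, Ī = 100 000 mm⁴.
Web: 6 × 330, A = 1 980 mm², y = 185 mm, Ī = 17 968 500 mm⁴.
Top flange: 150 × 20, A = 3 000 mm², y = 360 mm, Ī = 100 000 mm⁴.
Hole (subtracted): ⌀4, A = 12.566 mm², y = 10 mm, Ī = 12.566 mm⁴.
Centroid: ȳ = ΣA·y / ΣA = 185.28 mm.
Transfer each piece to the horizontal centroidal axis using Ī + A·d² with d = y − 185.28:
  bottom flange: d = -175.28 mm → contributes +92 265 042 mm⁴
  web: d = -0.27601 mm → contributes +17 968 651 mm⁴
  top flange: d = 174.72 mm → contributes +91 685 415 mm⁴
  hole: d = -175.28 mm → contributes −386 073 mm⁴
Total I = 201 533 035 mm⁴.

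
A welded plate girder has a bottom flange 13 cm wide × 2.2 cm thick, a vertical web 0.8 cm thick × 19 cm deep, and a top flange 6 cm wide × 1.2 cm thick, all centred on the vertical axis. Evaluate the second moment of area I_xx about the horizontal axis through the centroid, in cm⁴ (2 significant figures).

I_xx ≈ 3400 cm⁴

Treat the section as a set of non-overlapping primitives; coordinates are from the bounding-box lower-left.
Bottom plate: 13 × 2.2, A = 28.6 cm², y = 1.1 cm, Ī = 11.54 cm⁴.
Web plate: 0.8 × 19, A = 15.2 cm², y = 11.7 cm, Ī = 457.3 cm⁴.
Top plate: 6 × 1.2, A = 7.2 cm², y = 21.8 cm, Ī = 0.864 cm⁴.
Centroid: ȳ = ΣA·y / ΣA = 7.182 cm.
Transfer each piece to the horizontal axis through the centroid using Ī + A·d² with d = y − 7.182:
  bottom plate: d = -6.082 cm → contributes +1 069 cm⁴
  web plate: d = 4.518 cm → contributes +767.6 cm⁴
  top plate: d = 14.62 cm → contributes +1 539 cm⁴
Total I = 3 376 cm⁴.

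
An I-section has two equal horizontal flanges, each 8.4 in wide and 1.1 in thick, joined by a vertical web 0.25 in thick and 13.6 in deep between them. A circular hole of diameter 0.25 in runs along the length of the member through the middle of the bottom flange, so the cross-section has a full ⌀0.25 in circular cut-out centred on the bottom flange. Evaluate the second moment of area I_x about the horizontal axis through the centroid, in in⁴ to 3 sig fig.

Decompose the section into non-overlapping parts with the origin at the bottom-left of its bounding rectangle.
Bottom flange: 8.4 × 1.1, A = 9.24 in², y = 0.55 in, Ī = 0.9317 in⁴.
Web: 0.25 × 13.6, A = 3.4 in², y = 7.9 in, Ī = 52.405 in⁴.
Top flange: 8.4 × 1.1, A = 9.24 in², y = 15.25 in, Ī = 0.9317 in⁴.
Hole (subtracted): ⌀0.25, A = 0.049087 in², y = 0.55 in, Ī = 0.00019175 in⁴.
Centroid: ȳ = ΣA·y / ΣA = 7.9165 in.
Transfer each piece to the horizontal axis through the centroid using Ī + A·d² with d = y − 7.9165:
  bottom flange: d = -7.3665 in → contributes +502.35 in⁴
  web: d = -0.016527 in → contributes +52.406 in⁴
  top flange: d = 7.3335 in → contributes +497.86 in⁴
  hole: d = -7.3665 in → contributes −2.664 in⁴
Total I = 1049.9 in⁴.

I_x ≈ 1050 in⁴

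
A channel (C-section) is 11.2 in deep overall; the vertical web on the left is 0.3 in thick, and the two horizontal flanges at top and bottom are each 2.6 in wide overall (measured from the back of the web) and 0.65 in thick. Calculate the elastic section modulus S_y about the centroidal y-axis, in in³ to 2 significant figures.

Decompose the section into non-overlapping parts with the origin at the bottom-left of its bounding rectangle.
Web: 0.3 × 11.2, A = 3.36 in², x = 0.15 in, Ī = 0.0252 in⁴.
Top flange (beyond web): 2.3 × 0.65, A = 1.495 in², x = 1.45 in, Ī = 0.659 in⁴.
Bottom flange (beyond web): 2.3 × 0.65, A = 1.495 in², x = 1.45 in, Ī = 0.659 in⁴.
Centroid: x̄ = ΣA·x / ΣA = 0.7621 in.
Transfer each piece to the centroidal y-axis using Ī + A·d² with d = x − 0.7621:
  web: d = -0.6121 in → contributes +1.284 in⁴
  top flange (beyond web): d = 0.6879 in → contributes +1.366 in⁴
  bottom flange (beyond web): d = 0.6879 in → contributes +1.366 in⁴
Total I = 4.017 in⁴.
Extreme fibre distance c = 1.838 in; S = I/c = 2.186 in³.

S_y ≈ 2.2 in³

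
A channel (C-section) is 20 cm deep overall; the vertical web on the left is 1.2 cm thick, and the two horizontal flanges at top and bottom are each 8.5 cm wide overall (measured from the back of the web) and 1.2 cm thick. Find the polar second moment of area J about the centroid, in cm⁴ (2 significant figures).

J ≈ 2600 cm⁴

Break the section into simple shapes (no overlaps), measuring from the bottom-left corner of the bounding box.
Web: 1.2 × 20, A = 24 cm², y = 10 cm, Ī = 800 cm⁴.
Top flange (beyond web): 7.3 × 1.2, A = 8.76 cm², y = 19.4 cm, Ī = 1.051 cm⁴.
Bottom flange (beyond web): 7.3 × 1.2, A = 8.76 cm², y = 0.6 cm, Ī = 1.051 cm⁴.
By symmetry the centroid is at mid-height, ȳ = 10 cm.
Transfer each piece to the centroidal x-axis using Ī + A·d² with d = y − 10:
  web: d = 0 cm → contributes +800 cm⁴
  top flange (beyond web): d = 9.4 cm → contributes +775.1 cm⁴
  bottom flange (beyond web): d = -9.4 cm → contributes +775.1 cm⁴
Total I = 2 350 cm⁴.
For the y-axis: x̄ = 2.393 cm.
Repeating about the centroidal y-axis gives I_y = 263.6 cm⁴.
Polar second moment: J = I_x + I_y = 2 614 cm⁴.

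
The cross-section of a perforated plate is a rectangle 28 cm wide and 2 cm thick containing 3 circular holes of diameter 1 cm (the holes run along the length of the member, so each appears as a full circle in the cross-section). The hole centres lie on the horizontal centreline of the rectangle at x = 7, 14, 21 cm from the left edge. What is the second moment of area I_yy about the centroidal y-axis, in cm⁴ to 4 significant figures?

Split into non-overlapping primitives; take the origin at the lower-left of the bounding box.
Plate: 28 × 2, A = 56 cm², x = 14 cm, Ī = 3658.67 cm⁴.
Hole 1 (subtracted): ⌀1, A = 0.785398 cm², x = 7 cm, Ī = 0.0490874 cm⁴.
Hole 2 (subtracted): ⌀1, A = 0.785398 cm², x = 14 cm, Ī = 0.0490874 cm⁴.
Hole 3 (subtracted): ⌀1, A = 0.785398 cm², x = 21 cm, Ī = 0.0490874 cm⁴.
By symmetry the centroid is at mid-width, x̄ = 14 cm.
Transfer each piece to the centroidal y-axis using Ī + A·d² with d = x − 14:
  plate: d = 0 cm → contributes +3658.67 cm⁴
  hole 1: d = -7 cm → contributes −38.5336 cm⁴
  hole 2: d = 0 cm → contributes −0.0490874 cm⁴
  hole 3: d = 7 cm → contributes −38.5336 cm⁴
Total I = 3581.55 cm⁴.

I_yy ≈ 3582 cm⁴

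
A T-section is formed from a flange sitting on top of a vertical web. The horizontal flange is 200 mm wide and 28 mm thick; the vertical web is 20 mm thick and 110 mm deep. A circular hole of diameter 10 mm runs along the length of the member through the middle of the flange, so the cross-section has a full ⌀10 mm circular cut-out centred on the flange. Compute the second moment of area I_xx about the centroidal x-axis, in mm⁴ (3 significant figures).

Treat the section as a set of non-overlapping primitives; coordinates are from the bounding-box lower-left.
Flange: 200 × 28, A = 5 600 mm², y = 124 mm, Ī = 365 867 mm⁴.
Web: 20 × 110, A = 2 200 mm², y = 55 mm, Ī = 2 218 333 mm⁴.
Hole (subtracted): ⌀10, A = 78.54 mm², y = 124 mm, Ī = 490.87 mm⁴.
Centroid: ȳ = ΣA·y / ΣA = 104.34 mm.
Transfer each piece to the centroidal x-axis using Ī + A·d² with d = y − 104.34:
  flange: d = 19.659 mm → contributes +2 530 243 mm⁴
  web: d = -49.341 mm → contributes +7 574 202 mm⁴
  hole: d = 19.659 mm → contributes −30 846 mm⁴
Total I = 10 073 598 mm⁴.

I_xx ≈ 1.01 × 10⁷ mm⁴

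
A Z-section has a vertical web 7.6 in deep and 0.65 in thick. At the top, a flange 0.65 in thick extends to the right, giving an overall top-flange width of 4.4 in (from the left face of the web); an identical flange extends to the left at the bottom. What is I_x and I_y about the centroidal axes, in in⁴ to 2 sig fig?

I_x ≈ 83 in⁴, I_y ≈ 29 in⁴

Break the section into simple shapes (no overlaps), measuring from the bottom-left corner of the bounding box.
Web: 0.65 × 7.6, A = 4.94 in², y = 3.8 in, Ī = 23.78 in⁴.
Top flange (beyond web): 3.75 × 0.65, A = 2.438 in², y = 7.275 in, Ī = 0.08582 in⁴.
Bottom flange (beyond web): 3.75 × 0.65, A = 2.438 in², y = 0.325 in, Ī = 0.08582 in⁴.
Centroid: ȳ = ΣA·y / ΣA = 3.8 in.
Transfer each piece to the centroidal x-axis using Ī + A·d² with d = y − 3.8:
  web: d = 0 in → contributes +23.78 in⁴
  top flange (beyond web): d = 3.475 in → contributes +29.52 in⁴
  bottom flange (beyond web): d = -3.475 in → contributes +29.52 in⁴
Total I = 82.82 in⁴.
For the y-axis: x̄ = 4.075 in.
Repeating about the centroidal y-axis gives I_y = 29.48 in⁴.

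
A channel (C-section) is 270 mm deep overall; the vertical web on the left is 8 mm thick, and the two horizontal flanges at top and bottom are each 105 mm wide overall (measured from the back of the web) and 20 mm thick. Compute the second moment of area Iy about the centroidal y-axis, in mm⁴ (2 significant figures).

Iy ≈ 6.9 × 10⁶ mm⁴

Break the section into simple shapes (no overlaps), measuring from the bottom-left corner of the bounding box.
Web: 8 × 270, A = 2 160 mm², x = 4 mm, Ī = 11 520 mm⁴.
Top flange (beyond web): 97 × 20, A = 1 940 mm², x = 56.5 mm, Ī = 1 521 122 mm⁴.
Bottom flange (beyond web): 97 × 20, A = 1 940 mm², x = 56.5 mm, Ī = 1 521 122 mm⁴.
Centroid: x̄ = ΣA·x / ΣA = 37.73 mm.
Transfer each piece to the centroidal y-axis using Ī + A·d² with d = x − 37.73:
  web: d = -33.73 mm → contributes +2 468 275 mm⁴
  top flange (beyond web): d = 18.77 mm → contributes +2 204 961 mm⁴
  bottom flange (beyond web): d = 18.77 mm → contributes +2 204 961 mm⁴
Total I = 6 878 197 mm⁴.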